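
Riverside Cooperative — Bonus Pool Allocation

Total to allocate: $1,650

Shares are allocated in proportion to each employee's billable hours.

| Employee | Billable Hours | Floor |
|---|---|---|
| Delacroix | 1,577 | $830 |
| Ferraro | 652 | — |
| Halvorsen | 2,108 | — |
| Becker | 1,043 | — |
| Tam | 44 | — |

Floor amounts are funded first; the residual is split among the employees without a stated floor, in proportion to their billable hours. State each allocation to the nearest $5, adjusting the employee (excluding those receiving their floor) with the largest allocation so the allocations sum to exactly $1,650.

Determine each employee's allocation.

Fund the minimums — Delacroix $830. Remaining pool $820.
Remaining pool split over remaining billable hours 3,847: Ferraro 138.98 → $140; Halvorsen 449.33 → $450; Becker 222.32 → $220; Tam 9.38 → $10.

Delacroix: $830 · Ferraro: $140 · Halvorsen: $450 · Becker: $220 · Tam: $10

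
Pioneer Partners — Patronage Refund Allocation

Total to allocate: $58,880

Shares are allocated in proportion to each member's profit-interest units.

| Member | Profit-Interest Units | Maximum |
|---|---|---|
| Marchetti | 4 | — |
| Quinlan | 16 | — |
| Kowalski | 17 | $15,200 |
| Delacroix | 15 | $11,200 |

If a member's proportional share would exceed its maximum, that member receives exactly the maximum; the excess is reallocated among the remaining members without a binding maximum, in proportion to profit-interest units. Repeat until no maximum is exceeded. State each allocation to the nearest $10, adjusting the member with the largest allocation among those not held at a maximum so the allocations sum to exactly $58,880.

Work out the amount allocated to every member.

Total profit-interest units = 52.
Unconstrained shares: Marchetti 4,529.23; Quinlan 18,116.92; Kowalski 19,249.23; Delacroix 16,984.62.
Held at cap: Kowalski ($15,200), Delacroix ($11,200); residual $32,480 reallocated over remaining profit-interest units 20.
Redistributed shares: Marchetti 6,496.00 → $6,500; Quinlan 25,984.00 → $25,980.

Marchetti: $6,500 · Quinlan: $25,980 · Kowalski: $15,200 · Delacroix: $11,200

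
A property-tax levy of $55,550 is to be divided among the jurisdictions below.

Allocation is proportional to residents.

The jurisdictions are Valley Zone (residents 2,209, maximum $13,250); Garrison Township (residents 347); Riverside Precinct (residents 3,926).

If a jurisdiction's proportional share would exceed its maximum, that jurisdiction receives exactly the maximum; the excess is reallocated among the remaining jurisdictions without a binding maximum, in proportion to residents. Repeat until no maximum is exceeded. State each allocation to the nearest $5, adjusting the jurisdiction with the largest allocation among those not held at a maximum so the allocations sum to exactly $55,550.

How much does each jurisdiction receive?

Valley Zone: $13,250 · Garrison Township: $3,435 · Riverside Precinct: $38,865

Sum of residents: 6,482.
Unconstrained shares: Valley Zone 18,930.88; Garrison Township 2,973.75; Riverside Precinct 33,645.37.
Cap binds for Valley Zone ($13,250); residual $42,300 reallocated over remaining residents 4,273.
Redistributed shares: Garrison Township 3,435.08 → $3,435; Riverside Precinct 38,864.92 → $38,865.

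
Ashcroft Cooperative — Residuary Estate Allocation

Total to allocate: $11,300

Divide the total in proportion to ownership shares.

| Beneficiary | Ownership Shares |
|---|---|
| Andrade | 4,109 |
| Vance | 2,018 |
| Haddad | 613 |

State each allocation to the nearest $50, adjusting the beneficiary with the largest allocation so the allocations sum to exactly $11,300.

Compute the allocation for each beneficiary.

Andrade: $6,850; Vance: $3,400; Haddad: $1,050

Total ownership shares = 6,740.
Raw shares: Andrade 4,109/6,740 × $11,300 = 6,888.98; Vance 2,018/6,740 × $11,300 = 3,383.29; Haddad 613/6,740 × $11,300 = 1,027.73.
After rounding ($50): Andrade $6,900; Vance $3,400; Haddad $1,050. Sum = $11,350.
Difference $11,300 − $11,350 = −$50 applied to largest allocation (Andrade): Andrade becomes $6,850.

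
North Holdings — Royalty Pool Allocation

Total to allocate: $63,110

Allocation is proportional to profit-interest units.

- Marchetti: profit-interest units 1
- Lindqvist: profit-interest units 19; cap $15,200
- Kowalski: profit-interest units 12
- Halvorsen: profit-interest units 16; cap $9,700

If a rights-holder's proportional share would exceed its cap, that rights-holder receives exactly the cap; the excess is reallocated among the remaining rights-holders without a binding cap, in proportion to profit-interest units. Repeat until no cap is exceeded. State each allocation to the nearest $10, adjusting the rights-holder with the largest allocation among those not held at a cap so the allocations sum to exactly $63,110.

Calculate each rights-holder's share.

Marchetti: $2,940 | Lindqvist: $15,200 | Kowalski: $35,270 | Halvorsen: $9,700

Total profit-interest units = 48.
Proportional shares (ignoring caps): Marchetti 1,314.79; Lindqvist 24,981.04; Kowalski 15,777.50; Halvorsen 21,036.67.
Cap binds for Lindqvist ($15,200), Halvorsen ($9,700); remaining pool $38,210 reallocated over remaining profit-interest units 13.
Redistributed shares: Marchetti 2,939.23 → $2,940; Kowalski 35,270.77 → $35,270.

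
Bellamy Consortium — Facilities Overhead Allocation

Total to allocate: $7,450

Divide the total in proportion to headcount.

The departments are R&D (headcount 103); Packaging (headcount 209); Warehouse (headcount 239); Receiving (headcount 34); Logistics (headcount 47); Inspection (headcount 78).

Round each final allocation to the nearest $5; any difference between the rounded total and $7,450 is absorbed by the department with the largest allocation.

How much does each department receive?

R&D: $1,080 | Packaging: $2,195 | Warehouse: $2,505 | Receiving: $355 | Logistics: $495 | Inspection: $820

Total headcount = 710.
Raw shares: R&D 103/710 × $7,450 = 1,080.77; Packaging 209/710 × $7,450 = 2,193.03; Warehouse 239/710 × $7,450 = 2,507.82; Receiving 34/710 × $7,450 = 356.76; Logistics 47/710 × $7,450 = 493.17; Inspection 78/710 × $7,450 = 818.45.
After rounding ($5): R&D $1,080; Packaging $2,195; Warehouse $2,510; Receiving $355; Logistics $495; Inspection $820. Sum = $7,455.
Difference $7,450 − $7,455 = −$5 applied to largest allocation (Warehouse): Warehouse becomes $2,505.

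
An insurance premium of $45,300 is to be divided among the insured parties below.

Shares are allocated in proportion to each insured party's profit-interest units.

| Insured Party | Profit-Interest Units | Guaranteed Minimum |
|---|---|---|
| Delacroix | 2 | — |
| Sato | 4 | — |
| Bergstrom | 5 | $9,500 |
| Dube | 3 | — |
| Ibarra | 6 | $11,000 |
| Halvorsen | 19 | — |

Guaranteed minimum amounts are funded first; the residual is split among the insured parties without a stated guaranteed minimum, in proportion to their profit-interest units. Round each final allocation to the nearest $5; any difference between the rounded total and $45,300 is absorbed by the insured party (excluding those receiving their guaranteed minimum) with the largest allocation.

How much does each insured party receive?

Delacroix: $1,770 | Sato: $3,545 | Bergstrom: $9,500 | Dube: $2,655 | Ibarra: $11,000 | Halvorsen: $16,830

Guaranteed amounts: Bergstrom $9,500; Ibarra $11,000. Residual $24,800.
Residual split over remaining profit-interest units 28: Delacroix 1,771.43 → $1,770; Sato 3,542.86 → $3,545; Dube 2,657.14 → $2,655; Halvorsen 16,828.57 → $16,830.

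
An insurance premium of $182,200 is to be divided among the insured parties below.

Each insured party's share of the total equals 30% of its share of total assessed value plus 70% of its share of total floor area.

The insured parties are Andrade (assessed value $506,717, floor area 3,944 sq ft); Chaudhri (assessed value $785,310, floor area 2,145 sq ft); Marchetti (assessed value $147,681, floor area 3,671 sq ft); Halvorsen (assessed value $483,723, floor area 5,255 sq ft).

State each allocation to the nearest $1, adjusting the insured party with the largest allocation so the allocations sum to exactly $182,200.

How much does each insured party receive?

Andrade: $47,901 · Chaudhri: $40,537 · Marchetti: $35,379 · Halvorsen: $58,383

Totals — assessed value 1,923,431, floor area 15,015.
Composite weights (30% assessed value + 70% floor area): Andrade 0.2629; Chaudhri 0.2225; Marchetti 0.1942; Halvorsen 0.3204.
Proportional shares: Andrade 47,900.88; Chaudhri 40,536.91; Marchetti 35,378.90; Halvorsen 58,383.30.
After rounding ($1): Andrade $47,901; Chaudhri $40,537; Marchetti $35,379; Halvorsen $58,383. Sum = $182,200.
Rounded total matches; no reconciliation needed.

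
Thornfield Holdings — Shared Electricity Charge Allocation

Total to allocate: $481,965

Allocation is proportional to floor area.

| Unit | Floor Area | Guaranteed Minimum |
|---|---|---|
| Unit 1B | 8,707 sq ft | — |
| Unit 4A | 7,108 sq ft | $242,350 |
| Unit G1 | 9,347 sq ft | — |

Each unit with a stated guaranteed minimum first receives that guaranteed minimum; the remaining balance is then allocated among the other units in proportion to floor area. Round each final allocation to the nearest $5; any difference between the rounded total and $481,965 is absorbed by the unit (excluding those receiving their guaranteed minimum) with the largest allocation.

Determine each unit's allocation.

Unit 1B: $115,560 | Unit 4A: $242,350 | Unit G1: $124,055

Minimums first: Unit 4A $242,350. Residual $239,615.
Residual split over remaining floor area 18,054: Unit 1B 115,560.42 → $115,560; Unit G1 124,054.58 → $124,055.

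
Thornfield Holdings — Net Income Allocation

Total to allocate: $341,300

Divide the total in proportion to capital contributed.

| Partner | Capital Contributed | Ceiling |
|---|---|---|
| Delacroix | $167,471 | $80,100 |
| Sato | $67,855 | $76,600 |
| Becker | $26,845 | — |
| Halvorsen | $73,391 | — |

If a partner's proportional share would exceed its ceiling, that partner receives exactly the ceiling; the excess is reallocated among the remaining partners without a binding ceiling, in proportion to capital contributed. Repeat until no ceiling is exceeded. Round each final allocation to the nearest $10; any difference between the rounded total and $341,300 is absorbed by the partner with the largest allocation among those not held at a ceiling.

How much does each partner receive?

Delacroix: $80,100 | Sato: $76,600 | Becker: $49,440 | Halvorsen: $135,160

Capital contributed total: 335,562.
Unconstrained shares: Delacroix 170,334.70; Sato 69,015.30; Becker 27,304.04; Halvorsen 74,645.96.
Cap binds for Delacroix ($80,100); residual $261,200 reallocated over remaining capital contributed 168,091.
Cap binds for Sato ($76,600); residual $184,600 reallocated over remaining capital contributed 100,236.
Remaining shares: Becker 49,439.19 → $49,440; Halvorsen 135,160.81 → $135,160.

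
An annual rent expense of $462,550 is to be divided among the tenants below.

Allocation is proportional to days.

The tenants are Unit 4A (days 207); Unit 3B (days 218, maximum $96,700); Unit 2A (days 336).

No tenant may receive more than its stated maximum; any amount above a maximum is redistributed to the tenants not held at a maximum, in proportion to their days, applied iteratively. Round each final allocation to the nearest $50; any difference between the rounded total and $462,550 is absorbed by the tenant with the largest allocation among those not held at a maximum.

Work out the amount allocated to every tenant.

Unit 4A: $139,450 | Unit 3B: $96,700 | Unit 2A: $226,400

Days total: 761.
Proportional shares (ignoring caps): Unit 4A 125,818.46; Unit 3B 132,504.47; Unit 2A 204,227.07.
Cap binds for Unit 3B ($96,700); residual $365,850 reallocated over remaining days 543.
Redistributed shares: Unit 4A 139,467.68 → $139,450; Unit 2A 226,382.32 → $226,400.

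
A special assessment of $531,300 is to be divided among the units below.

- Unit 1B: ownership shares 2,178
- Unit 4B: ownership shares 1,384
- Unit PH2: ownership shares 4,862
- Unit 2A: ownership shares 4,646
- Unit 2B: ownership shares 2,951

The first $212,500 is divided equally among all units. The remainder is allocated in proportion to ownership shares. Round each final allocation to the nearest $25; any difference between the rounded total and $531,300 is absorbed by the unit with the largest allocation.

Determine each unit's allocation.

Unit 1B: $85,850 · Unit 4B: $70,050 · Unit PH2: $139,225 · Unit 2A: $134,950 · Unit 2B: $101,225

Equal tier: $212,500 ÷ 5 = $42,500 apiece.
Remainder $318,800 by ownership shares (total 16,021): Unit 1B 43,339.77 → $43,350; Unit 4B 27,540.05 → $27,550; Unit PH2 96,748.37 → $96,750; Unit 2A 92,450.21 → $92,450; Unit 2B 58,721.60 → $58,725.
Rounding difference −$25 on remainder applied to Unit PH2.
Totals: Unit 1B $42,500 + $43,350 = $85,850; Unit 4B $42,500 + $27,550 = $70,050; Unit PH2 $42,500 + $96,725 = $139,225; Unit 2A $42,500 + $92,450 = $134,950; Unit 2B $42,500 + $58,725 = $101,225.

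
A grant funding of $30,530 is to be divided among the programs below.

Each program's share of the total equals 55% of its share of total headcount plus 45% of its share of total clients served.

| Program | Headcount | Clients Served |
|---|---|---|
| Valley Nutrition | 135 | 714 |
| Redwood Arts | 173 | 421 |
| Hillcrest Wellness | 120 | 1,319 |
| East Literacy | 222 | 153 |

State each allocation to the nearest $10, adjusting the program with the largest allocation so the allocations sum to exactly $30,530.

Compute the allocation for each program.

Valley Nutrition: $7,250 | Redwood Arts: $6,690 | Hillcrest Wellness: $10,050 | East Literacy: $6,540

Totals — headcount 650, clients served 2,607.
Composite weights (55% headcount + 45% clients served): Valley Nutrition 0.2375; Redwood Arts 0.2191; Hillcrest Wellness 0.3292; East Literacy 0.2143.
Proportional shares: Valley Nutrition 7,250.14; Redwood Arts 6,687.73; Hillcrest Wellness 10,050.90; East Literacy 6,541.23.
After rounding ($10): Valley Nutrition $7,250; Redwood Arts $6,690; Hillcrest Wellness $10,050; East Literacy $6,540. Sum = $30,530.
Sum already equals the total — no adjustment.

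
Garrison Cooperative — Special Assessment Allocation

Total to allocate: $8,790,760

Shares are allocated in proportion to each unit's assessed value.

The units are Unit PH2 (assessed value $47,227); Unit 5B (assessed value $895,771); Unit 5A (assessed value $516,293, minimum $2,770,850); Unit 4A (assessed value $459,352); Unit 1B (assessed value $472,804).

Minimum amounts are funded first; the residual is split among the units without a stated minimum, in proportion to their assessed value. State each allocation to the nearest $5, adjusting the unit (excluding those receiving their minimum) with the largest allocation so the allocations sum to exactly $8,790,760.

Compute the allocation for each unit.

Fund the minimums — Unit 5A $2,770,850. Remaining pool $6,019,910.
Remaining pool split over remaining assessed value 1,875,154: Unit PH2 151,615.44 → $151,615; Unit 5B 2,875,742.90 → $2,875,745; Unit 4A 1,474,682.99 → $1,474,685; Unit 1B 1,517,868.68 → $1,517,870.
Rounding difference −$5 applied to Unit 5B → $2,875,740.

Unit PH2: $151,615; Unit 5B: $2,875,740; Unit 5A: $2,770,850; Unit 4A: $1,474,685; Unit 1B: $1,517,870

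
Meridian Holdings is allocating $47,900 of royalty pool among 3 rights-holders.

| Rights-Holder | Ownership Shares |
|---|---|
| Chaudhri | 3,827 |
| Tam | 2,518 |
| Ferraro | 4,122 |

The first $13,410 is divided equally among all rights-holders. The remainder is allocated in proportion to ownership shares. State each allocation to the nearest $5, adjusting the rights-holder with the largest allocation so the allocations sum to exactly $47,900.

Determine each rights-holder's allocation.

Equal tier: $13,410 ÷ 3 = $4,470 apiece.
Remainder $34,490 by ownership shares (total 10,467): Chaudhri 12,610.42 → $12,610; Tam 8,297.11 → $8,295; Ferraro 13,582.48 → $13,580.
Rounding difference +$5 on remainder applied to Ferraro.
Totals: Chaudhri $4,470 + $12,610 = $17,080; Tam $4,470 + $8,295 = $12,765; Ferraro $4,470 + $13,585 = $18,055.

Chaudhri: $17,080 · Tam: $12,765 · Ferraro: $18,055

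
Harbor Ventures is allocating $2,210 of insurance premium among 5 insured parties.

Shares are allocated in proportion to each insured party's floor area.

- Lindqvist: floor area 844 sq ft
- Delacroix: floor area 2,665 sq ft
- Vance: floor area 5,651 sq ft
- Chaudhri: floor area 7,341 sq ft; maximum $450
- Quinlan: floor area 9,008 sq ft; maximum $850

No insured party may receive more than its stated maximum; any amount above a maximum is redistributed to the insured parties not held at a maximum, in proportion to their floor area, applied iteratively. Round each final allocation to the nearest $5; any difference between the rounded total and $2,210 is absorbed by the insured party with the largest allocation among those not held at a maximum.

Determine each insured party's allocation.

Lindqvist: $85 · Delacroix: $265 · Vance: $560 · Chaudhri: $450 · Quinlan: $850

Sum of floor area: 25,509.
Proportional shares (ignoring caps): Lindqvist 73.12; Delacroix 230.89; Vance 489.58; Chaudhri 636.00; Quinlan 780.42.
Capped: Chaudhri ($450); balance $1,760 reallocated over remaining floor area 18,168.
Capped: Quinlan ($850); balance $910 reallocated over remaining floor area 9,160.
Remaining shares: Lindqvist 83.85 → $85; Delacroix 264.75 → $265; Vance 561.40 → $560.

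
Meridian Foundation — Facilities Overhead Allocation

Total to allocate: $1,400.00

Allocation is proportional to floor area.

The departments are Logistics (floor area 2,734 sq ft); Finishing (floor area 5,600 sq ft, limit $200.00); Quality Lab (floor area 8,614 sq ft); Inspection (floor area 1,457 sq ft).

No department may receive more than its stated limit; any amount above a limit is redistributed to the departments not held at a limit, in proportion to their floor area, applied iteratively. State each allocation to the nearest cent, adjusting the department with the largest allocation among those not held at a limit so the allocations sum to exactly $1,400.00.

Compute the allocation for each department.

Sum of floor area: 18,405.
Pro-rata shares before constraints: Logistics 207.9652; Finishing 425.9712; Quality Lab 655.23499; Inspection 110.8286.
Cap binds for Finishing ($200.00); residual $1,200.00 reallocated over remaining floor area 12,805.
Remaining shares: Logistics 256.2124 → $256.21; Quality Lab 807.2472 → $807.25; Inspection 136.5404 → $136.54.

Logistics: $256.21; Finishing: $200.00; Quality Lab: $807.25; Inspection: $136.54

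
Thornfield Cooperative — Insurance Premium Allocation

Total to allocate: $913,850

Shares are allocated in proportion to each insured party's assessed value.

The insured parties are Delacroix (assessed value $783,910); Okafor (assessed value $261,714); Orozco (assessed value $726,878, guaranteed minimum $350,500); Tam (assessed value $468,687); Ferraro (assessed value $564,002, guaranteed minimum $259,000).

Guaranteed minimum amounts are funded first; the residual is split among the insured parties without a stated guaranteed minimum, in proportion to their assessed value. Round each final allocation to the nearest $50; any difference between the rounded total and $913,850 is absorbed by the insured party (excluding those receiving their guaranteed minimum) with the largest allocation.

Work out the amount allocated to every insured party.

Minimums first: Orozco $350,500; Ferraro $259,000. Remaining pool $304,350.
Remaining pool split over remaining assessed value 1,514,311: Delacroix 157,552.19 → $157,550; Okafor 52,599.93 → $52,600; Tam 94,197.88 → $94,200.

Delacroix: $157,550; Okafor: $52,600; Orozco: $350,500; Tam: $94,200; Ferraro: $259,000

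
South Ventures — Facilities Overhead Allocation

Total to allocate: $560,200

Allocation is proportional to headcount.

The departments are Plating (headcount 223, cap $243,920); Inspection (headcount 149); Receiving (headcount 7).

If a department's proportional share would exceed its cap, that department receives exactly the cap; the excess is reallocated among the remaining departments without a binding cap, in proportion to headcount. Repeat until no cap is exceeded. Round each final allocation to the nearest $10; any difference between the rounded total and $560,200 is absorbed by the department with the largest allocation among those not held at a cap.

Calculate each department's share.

Plating: $243,920; Inspection: $302,090; Receiving: $14,190

Sum of headcount: 379.
Unconstrained shares: Plating 329,616.36; Inspection 220,236.94; Receiving 10,346.70.
Held at cap: Plating ($243,920); balance $316,280 reallocated over remaining headcount 156.
Remaining shares: Inspection 302,087.95 → $302,090; Receiving 14,192.05 → $14,190.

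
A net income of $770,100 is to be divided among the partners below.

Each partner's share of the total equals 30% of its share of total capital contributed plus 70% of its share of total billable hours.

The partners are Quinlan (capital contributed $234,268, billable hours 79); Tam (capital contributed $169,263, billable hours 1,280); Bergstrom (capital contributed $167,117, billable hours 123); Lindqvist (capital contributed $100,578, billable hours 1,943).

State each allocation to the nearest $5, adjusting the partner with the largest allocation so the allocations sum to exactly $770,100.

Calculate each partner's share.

Quinlan: $93,065; Tam: $259,720; Bergstrom: $76,880; Lindqvist: $340,435

Totals — capital contributed 671,226, billable hours 3,425.
Blended shares (30% capital contributed + 70% billable hours): Quinlan 0.1209; Tam 0.3373; Bergstrom 0.0998; Lindqvist 0.4421.
Proportional shares: Quinlan 93,066.98; Tam 259,721.47; Bergstrom 76,879.48; Lindqvist 340,432.07.
Rounded to nearest $5: Quinlan $93,065; Tam $259,720; Bergstrom $76,880; Lindqvist $340,430. Sum = $770,095.
Difference $770,100 − $770,095 = +$5 applied to largest allocation (Lindqvist): Lindqvist becomes $340,435.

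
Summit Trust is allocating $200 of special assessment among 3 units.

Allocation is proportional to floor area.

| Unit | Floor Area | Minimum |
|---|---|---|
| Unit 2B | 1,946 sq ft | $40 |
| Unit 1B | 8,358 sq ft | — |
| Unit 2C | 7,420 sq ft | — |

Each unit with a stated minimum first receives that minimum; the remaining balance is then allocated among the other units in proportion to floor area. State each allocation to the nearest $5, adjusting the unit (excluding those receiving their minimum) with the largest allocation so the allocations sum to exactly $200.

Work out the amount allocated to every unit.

Unit 2B: $40; Unit 1B: $85; Unit 2C: $75

Fund the minimums — Unit 2B $40. Balance $160.
Balance split over remaining floor area 15,778: Unit 1B 84.76 → $85; Unit 2C 75.24 → $75.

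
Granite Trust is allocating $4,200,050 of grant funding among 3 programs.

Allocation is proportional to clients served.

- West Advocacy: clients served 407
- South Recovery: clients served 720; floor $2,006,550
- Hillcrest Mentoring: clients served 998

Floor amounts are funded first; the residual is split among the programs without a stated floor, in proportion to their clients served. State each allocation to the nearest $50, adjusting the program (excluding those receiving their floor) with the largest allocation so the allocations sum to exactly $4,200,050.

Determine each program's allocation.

West Advocacy: $635,400 · South Recovery: $2,006,550 · Hillcrest Mentoring: $1,558,100

Fund the minimums — South Recovery $2,006,550. Remaining pool $2,193,500.
Remaining pool split over remaining clients served 1,405: West Advocacy 635,412.46 → $635,400; Hillcrest Mentoring 1,558,087.54 → $1,558,100.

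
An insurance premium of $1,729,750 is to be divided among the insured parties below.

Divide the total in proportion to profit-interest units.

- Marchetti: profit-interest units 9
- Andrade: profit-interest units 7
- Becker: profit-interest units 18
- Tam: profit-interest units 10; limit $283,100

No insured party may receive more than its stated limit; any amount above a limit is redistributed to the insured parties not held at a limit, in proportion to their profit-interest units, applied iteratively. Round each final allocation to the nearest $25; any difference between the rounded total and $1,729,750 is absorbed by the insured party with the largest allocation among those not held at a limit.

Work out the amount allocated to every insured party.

Combined profit-interest units = 44.
Proportional shares (ignoring caps): Marchetti 353,812.50; Andrade 275,187.50; Becker 707,625.00; Tam 393,125.00.
Capped: Tam ($283,100); residual $1,446,650 reallocated over remaining profit-interest units 34.
Shares after redistribution: Marchetti 382,936.76 → $382,925; Andrade 297,839.71 → $297,850; Becker 765,873.53 → $765,875.

Marchetti: $382,925 | Andrade: $297,850 | Becker: $765,875 | Tam: $283,100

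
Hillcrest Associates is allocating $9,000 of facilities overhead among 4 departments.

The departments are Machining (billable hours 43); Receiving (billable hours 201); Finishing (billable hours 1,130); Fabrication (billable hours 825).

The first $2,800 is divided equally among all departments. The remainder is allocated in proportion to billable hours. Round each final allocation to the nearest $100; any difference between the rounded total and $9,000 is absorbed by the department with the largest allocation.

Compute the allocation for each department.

Machining: $800 | Receiving: $1,300 | Finishing: $3,900 | Fabrication: $3,000

$2,800 shared equally gives $700 per department.
Remainder $6,200 by billable hours (total 2,199): Machining 121.24 → $100; Receiving 566.71 → $600; Finishing 3,185.99 → $3,200; Fabrication 2,326.06 → $2,300.
Totals: Machining $700 + $100 = $800; Receiving $700 + $600 = $1,300; Finishing $700 + $3,200 = $3,900; Fabrication $700 + $2,300 = $3,000.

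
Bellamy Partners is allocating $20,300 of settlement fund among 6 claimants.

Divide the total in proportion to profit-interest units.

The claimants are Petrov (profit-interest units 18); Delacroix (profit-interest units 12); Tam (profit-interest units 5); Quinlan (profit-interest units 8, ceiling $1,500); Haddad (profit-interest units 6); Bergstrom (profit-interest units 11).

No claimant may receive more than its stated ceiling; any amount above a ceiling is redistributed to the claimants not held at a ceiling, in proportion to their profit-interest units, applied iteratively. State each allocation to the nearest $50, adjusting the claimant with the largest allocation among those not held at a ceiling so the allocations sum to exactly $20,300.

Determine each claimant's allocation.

Profit-interest units total: 60.
Pro-rata shares before constraints: Petrov 6,090.00; Delacroix 4,060.00; Tam 1,691.67; Quinlan 2,706.67; Haddad 2,030.00; Bergstrom 3,721.67.
Capped: Quinlan ($1,500); balance $18,800 reallocated over remaining profit-interest units 52.
Shares after redistribution: Petrov 6,507.69 → $6,500; Delacroix 4,338.46 → $4,350; Tam 1,807.69 → $1,800; Haddad 2,169.23 → $2,150; Bergstrom 3,976.92 → $4,000.

Petrov: $6,500 | Delacroix: $4,350 | Tam: $1,800 | Quinlan: $1,500 | Haddad: $2,150 | Bergstrom: $4,000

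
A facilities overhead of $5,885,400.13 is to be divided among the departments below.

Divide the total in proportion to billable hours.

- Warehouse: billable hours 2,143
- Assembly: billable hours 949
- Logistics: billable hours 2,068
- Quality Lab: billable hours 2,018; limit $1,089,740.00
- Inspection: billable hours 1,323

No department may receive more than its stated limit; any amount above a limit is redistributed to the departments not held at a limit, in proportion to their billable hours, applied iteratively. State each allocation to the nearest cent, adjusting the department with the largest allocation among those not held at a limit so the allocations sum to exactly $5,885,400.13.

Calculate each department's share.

Sum of billable hours: 8,501.
Proportional shares (ignoring caps): Warehouse 1,483,638.6870; Assembly 657,010.3192; Logistics 1,431,714.7946; Quality Lab 1,397,098.8663; Inspection 915,937.4629.
Capped: Quality Lab ($1,089,740.00); remaining pool $4,795,660.13 reallocated over remaining billable hours 6,483.
Remaining shares: Warehouse 1,585,238.2629 → $1,585,238.26; Assembly 702,002.3852 → $702,002.39; Logistics 1,529,758.6224 → $1,529,758.62; Inspection 978,660.8595 → $978,660.86.

Warehouse: $1,585,238.26 | Assembly: $702,002.39 | Logistics: $1,529,758.62 | Quality Lab: $1,089,740.00 | Inspection: $978,660.86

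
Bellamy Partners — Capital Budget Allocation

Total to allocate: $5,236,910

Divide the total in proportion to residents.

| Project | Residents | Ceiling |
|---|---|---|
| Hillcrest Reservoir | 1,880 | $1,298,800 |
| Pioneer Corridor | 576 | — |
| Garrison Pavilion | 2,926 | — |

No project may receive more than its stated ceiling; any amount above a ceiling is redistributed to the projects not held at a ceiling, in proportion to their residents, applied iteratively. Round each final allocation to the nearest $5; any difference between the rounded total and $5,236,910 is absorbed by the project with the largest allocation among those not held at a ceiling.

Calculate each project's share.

Sum of residents: 5,382.
Proportional shares (ignoring caps): Hillcrest Reservoir 1,829,318.25; Pioneer Corridor 560,471.97; Garrison Pavilion 2,847,119.78.
Held at cap: Hillcrest Reservoir ($1,298,800); remaining pool $3,938,110 reallocated over remaining residents 3,502.
Shares after redistribution: Pioneer Corridor 647,730.26 → $647,730; Garrison Pavilion 3,290,379.74 → $3,290,380.

Hillcrest Reservoir: $1,298,800; Pioneer Corridor: $647,730; Garrison Pavilion: $3,290,380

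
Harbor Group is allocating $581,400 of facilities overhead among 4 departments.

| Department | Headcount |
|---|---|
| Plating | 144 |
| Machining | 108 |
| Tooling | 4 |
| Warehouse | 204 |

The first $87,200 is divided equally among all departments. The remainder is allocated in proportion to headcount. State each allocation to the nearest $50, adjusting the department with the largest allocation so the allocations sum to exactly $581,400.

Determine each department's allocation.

$87,200 shared equally gives $21,800 per department.
Remainder $494,200 by headcount (total 460): Plating 154,706.09 → $154,700; Machining 116,029.57 → $116,050; Tooling 4,297.39 → $4,300; Warehouse 219,166.96 → $219,150.
Totals: Plating $21,800 + $154,700 = $176,500; Machining $21,800 + $116,050 = $137,850; Tooling $21,800 + $4,300 = $26,100; Warehouse $21,800 + $219,150 = $240,950.

Plating: $176,500 · Machining: $137,850 · Tooling: $26,100 · Warehouse: $240,950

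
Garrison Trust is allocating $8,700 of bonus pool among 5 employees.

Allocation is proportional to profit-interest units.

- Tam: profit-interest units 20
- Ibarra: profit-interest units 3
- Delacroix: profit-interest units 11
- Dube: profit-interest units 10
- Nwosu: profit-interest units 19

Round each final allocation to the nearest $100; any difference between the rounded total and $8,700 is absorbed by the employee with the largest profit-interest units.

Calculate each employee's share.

Total profit-interest units = 20 + 3 + 11 + 10 + 19 = 63.
Proportional shares: Tam 2,761.90; Ibarra 414.29; Delacroix 1,519.05; Dube 1,380.95; Nwosu 2,623.81.
Rounded to nearest $100: Tam $2,800; Ibarra $400; Delacroix $1,500; Dube $1,400; Nwosu $2,600. Sum = $8,700.
No rounding difference to absorb.

Tam: $2,800 · Ibarra: $400 · Delacroix: $1,500 · Dube: $1,400 · Nwosu: $2,600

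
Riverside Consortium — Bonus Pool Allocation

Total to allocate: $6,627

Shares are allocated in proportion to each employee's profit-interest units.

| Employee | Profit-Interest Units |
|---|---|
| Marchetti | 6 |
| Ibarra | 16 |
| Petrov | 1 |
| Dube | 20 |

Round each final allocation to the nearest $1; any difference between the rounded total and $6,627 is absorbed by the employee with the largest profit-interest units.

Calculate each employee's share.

Marchetti: $925 | Ibarra: $2,466 | Petrov: $154 | Dube: $3,082

Sum of profit-interest units: 6 + 16 + 1 + 20 = 43.
Proportional shares: Marchetti 924.70; Ibarra 2,465.86; Petrov 154.12; Dube 3,082.33.
At nearest $1: Marchetti $925; Ibarra $2,466; Petrov $154; Dube $3,082. Sum = $6,627.
No rounding difference to absorb.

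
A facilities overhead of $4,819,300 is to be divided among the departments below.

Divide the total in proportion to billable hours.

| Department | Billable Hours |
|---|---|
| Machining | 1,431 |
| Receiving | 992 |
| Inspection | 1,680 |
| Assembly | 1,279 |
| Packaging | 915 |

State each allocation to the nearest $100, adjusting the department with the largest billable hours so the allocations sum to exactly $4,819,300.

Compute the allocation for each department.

Total billable hours = 1,431 + 992 + 1,680 + 1,279 + 915 = 6,297.
Unrounded shares: Machining 1,095,191.09; Receiving 759,210.04; Inspection 1,285,758.93; Assembly 978,860.52; Packaging 700,279.42.
After rounding ($100): Machining $1,095,200; Receiving $759,200; Inspection $1,285,800; Assembly $978,900; Packaging $700,300. Sum = $4,819,400.
Difference $4,819,300 − $4,819,400 = −$100 applied to largest billable hours (Inspection): Inspection becomes $1,285,700.

Machining: $1,095,200; Receiving: $759,200; Inspection: $1,285,700; Assembly: $978,900; Packaging: $700,300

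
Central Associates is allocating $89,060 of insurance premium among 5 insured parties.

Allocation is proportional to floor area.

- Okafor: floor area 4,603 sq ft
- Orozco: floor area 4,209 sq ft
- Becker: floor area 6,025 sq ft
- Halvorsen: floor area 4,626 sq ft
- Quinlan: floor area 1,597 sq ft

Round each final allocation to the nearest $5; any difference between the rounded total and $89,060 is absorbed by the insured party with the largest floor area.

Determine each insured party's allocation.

Okafor: $19,465 · Orozco: $17,800 · Becker: $25,475 · Halvorsen: $19,565 · Quinlan: $6,755

Total floor area = 21,060.
Raw shares: Okafor 4,603/21,060 × $89,060 = 19,465.49; Orozco 4,209/21,060 × $89,060 = 17,799.31; Becker 6,025/21,060 × $89,060 = 25,478.94; Halvorsen 4,626/21,060 × $89,060 = 19,562.75; Quinlan 1,597/21,060 × $89,060 = 6,753.51.
After rounding ($5): Okafor $19,465; Orozco $17,800; Becker $25,480; Halvorsen $19,565; Quinlan $6,755. Sum = $89,065.
Difference $89,060 − $89,065 = −$5 applied to largest floor area (Becker): Becker becomes $25,475.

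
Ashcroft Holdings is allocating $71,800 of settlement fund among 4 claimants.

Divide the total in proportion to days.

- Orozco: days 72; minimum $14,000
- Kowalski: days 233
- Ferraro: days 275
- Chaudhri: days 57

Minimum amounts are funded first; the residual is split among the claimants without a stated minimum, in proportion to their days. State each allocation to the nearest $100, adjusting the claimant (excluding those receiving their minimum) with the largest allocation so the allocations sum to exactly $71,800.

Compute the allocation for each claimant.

Fund the minimums — Orozco $14,000. Balance $57,800.
Balance split over remaining days 565: Kowalski 23,836.11 → $23,800; Ferraro 28,132.74 → $28,100; Chaudhri 5,831.15 → $5,800.
Rounding difference +$100 applied to Ferraro → $28,200.

Orozco: $14,000 · Kowalski: $23,800 · Ferraro: $28,200 · Chaudhri: $5,800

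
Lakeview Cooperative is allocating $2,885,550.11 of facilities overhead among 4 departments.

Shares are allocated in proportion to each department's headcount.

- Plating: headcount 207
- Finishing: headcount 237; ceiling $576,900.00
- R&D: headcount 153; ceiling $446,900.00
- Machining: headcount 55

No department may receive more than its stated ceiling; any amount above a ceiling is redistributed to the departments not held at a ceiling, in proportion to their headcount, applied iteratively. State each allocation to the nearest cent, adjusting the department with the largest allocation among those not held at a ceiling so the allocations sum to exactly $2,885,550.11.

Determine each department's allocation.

Plating: $1,470,924.71 · Finishing: $576,900.00 · R&D: $446,900.00 · Machining: $390,825.40

Total headcount = 652.
Unconstrained shares: Plating 916,117.9030; Finishing 1,048,888.6136; R&D 677,130.6240; Machining 243,412.9694.
Cap binds for Finishing ($576,900.00), R&D ($446,900.00); residual $1,861,750.11 reallocated over remaining headcount 262.
Redistributed shares: Plating 1,470,924.7052 → $1,470,924.71; Machining 390,825.4048 → $390,825.40.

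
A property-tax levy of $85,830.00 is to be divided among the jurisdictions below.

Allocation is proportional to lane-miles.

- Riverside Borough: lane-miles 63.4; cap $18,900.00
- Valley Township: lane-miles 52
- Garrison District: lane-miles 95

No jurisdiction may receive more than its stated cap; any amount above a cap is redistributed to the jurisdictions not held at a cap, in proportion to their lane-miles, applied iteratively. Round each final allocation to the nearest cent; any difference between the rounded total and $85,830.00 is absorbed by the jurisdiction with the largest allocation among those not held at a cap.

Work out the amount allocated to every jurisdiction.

Riverside Borough: $18,900.00; Valley Township: $23,675.92; Garrison District: $43,254.08

Total lane-miles = 210.4.
Proportional shares (ignoring caps): Riverside Borough 25,863.2224; Valley Township 21,212.7376; Garrison District 38,754.0399.
Cap binds for Riverside Borough ($18,900.00); balance $66,930.00 reallocated over remaining lane-miles 147.
Shares after redistribution: Valley Township 23,675.9184 → $23,675.92; Garrison District 43,254.0816 → $43,254.08.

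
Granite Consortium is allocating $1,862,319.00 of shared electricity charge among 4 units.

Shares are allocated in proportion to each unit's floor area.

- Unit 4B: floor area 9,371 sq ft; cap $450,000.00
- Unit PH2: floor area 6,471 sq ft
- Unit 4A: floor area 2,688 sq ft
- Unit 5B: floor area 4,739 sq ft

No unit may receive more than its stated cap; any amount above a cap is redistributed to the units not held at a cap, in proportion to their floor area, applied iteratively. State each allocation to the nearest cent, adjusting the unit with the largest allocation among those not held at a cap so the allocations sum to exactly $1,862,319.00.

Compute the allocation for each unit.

Unit 4B: $450,000.00 · Unit PH2: $657,584.99 · Unit 4A: $273,155.38 · Unit 5B: $481,578.63

Total floor area = 23,269.
Unconstrained shares: Unit 4B 750,001.7770; Unit PH2 517,902.1982; Unit 4A 215,132.2993; Unit 5B 379,282.7256.
Held at cap: Unit 4B ($450,000.00); residual $1,412,319.00 reallocated over remaining floor area 13,898.
Shares after redistribution: Unit PH2 657,584.9942 → $657,584.99; Unit 4A 273,155.3801 → $273,155.38; Unit 5B 481,578.6258 → $481,578.63.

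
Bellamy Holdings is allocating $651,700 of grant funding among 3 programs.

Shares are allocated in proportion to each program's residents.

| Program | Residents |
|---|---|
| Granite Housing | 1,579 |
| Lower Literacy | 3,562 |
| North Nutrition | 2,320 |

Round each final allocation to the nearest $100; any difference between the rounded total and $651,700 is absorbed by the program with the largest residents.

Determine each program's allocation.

Granite Housing: $137,900 | Lower Literacy: $311,200 | North Nutrition: $202,600

Sum of residents: 7,461.
Raw shares: Granite Housing 1,579/7,461 × $651,700 = 137,921.77; Lower Literacy 3,562/7,461 × $651,700 = 311,131.94; North Nutrition 2,320/7,461 × $651,700 = 202,646.29.
After rounding ($100): Granite Housing $137,900; Lower Literacy $311,100; North Nutrition $202,600. Sum = $651,600.
Difference $651,700 − $651,600 = +$100 applied to largest residents (Lower Literacy): Lower Literacy becomes $311,200.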